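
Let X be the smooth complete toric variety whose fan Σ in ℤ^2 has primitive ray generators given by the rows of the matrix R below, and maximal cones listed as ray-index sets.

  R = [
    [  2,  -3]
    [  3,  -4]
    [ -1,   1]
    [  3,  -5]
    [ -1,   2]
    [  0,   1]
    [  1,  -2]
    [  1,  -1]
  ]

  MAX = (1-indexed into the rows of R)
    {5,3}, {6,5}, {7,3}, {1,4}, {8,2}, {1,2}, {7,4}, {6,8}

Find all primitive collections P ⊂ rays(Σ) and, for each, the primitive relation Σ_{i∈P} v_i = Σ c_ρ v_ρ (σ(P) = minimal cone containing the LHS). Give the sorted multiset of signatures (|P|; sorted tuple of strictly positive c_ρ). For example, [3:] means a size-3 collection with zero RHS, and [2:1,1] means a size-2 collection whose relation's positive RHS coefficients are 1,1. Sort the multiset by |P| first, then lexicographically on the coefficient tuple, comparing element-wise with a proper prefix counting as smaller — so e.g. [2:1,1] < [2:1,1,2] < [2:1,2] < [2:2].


Σ has 20 primitive collections:

  {3,8}:  v_{3} + v_{8} = 0 ; sig = [2:]
  {5,7}:  v_{5} + v_{7} = 0 ; sig = [2:]
  {1,3}:  v_{1} + v_{3} = v_{7} ; sig = [2:1]
  {1,5}:  v_{1} + v_{5} = v_{8} ; sig = [2:1]
  {1,7}:  v_{1} + v_{7} = v_{4} ; sig = [2:1]
  {1,8}:  v_{1} + v_{8} = v_{2} ; sig = [2:1]
  {2,3}:  v_{2} + v_{3} = v_{1} ; sig = [2:1]
  {3,6}:  v_{3} + v_{6} = v_{5} ; sig = [2:1]
  {4,5}:  v_{4} + v_{5} = v_{1} ; sig = [2:1]
  {4,6}:  v_{4} + v_{6} = v_{2} ; sig = [2:1]
  {5,8}:  v_{5} + v_{8} = v_{6} ; sig = [2:1]
  {6,7}:  v_{6} + v_{7} = v_{8} ; sig = [2:1]
  {7,8}:  v_{7} + v_{8} = v_{1} ; sig = [2:1]
  {1,6}:  v_{1} + v_{6} = 2·v_{8} ; sig = [2:2]
  {2,5}:  v_{2} + v_{5} = 2·v_{8} ; sig = [2:2]
  {2,7}:  v_{2} + v_{7} = 2·v_{1} ; sig = [2:2]
  {3,4}:  v_{3} + v_{4} = 2·v_{7} ; sig = [2:2]
  {4,8}:  v_{4} + v_{8} = 2·v_{1} ; sig = [2:2]
  {2,4}:  v_{2} + v_{4} = 3·v_{1} ; sig = [2:3]
  {2,6}:  v_{2} + v_{6} = 3·v_{8} ; sig = [2:3]

Signatures (|P|; sorted positive RHS coefficients), sorted:
{ [2:] ×2,  [2:1] ×11,  [2:2] ×5,  [2:3] ×2 }


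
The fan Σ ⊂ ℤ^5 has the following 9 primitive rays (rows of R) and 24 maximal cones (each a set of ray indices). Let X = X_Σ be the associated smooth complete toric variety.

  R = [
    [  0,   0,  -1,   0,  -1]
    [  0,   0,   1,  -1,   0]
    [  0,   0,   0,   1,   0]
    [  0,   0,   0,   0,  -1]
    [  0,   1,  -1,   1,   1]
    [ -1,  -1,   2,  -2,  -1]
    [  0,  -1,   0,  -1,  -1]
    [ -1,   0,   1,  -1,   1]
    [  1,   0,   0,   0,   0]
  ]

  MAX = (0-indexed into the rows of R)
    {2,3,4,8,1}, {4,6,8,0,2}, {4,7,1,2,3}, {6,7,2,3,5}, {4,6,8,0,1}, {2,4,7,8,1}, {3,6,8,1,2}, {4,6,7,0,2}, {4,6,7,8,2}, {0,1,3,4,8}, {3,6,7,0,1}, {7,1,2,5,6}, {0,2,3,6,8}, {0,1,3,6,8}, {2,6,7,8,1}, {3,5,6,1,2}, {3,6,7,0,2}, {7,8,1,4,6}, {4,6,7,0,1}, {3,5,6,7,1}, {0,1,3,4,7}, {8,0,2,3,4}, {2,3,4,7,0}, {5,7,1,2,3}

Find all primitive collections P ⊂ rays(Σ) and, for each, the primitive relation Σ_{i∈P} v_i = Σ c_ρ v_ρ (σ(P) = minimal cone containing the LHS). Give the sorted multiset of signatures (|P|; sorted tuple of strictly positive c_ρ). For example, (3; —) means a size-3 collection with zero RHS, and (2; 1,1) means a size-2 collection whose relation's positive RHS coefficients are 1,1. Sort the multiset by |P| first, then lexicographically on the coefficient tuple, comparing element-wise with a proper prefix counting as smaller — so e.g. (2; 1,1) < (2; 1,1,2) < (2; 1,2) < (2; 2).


|primitive collections| = 9. Relations:

  P = {4,5}:  v_{4} + v_{5} = v_{3} + v_{7} ; sig = (2; 1,1)
  P = {0,5}:  v_{0} + v_{5} = 2·v_{3} + v_{6} + v_{7} ; sig = (2; 1,1,2)
  P = {5,8}:  v_{5} + v_{8} = 2·v_{1} + v_{2} + v_{6} ; sig = (2; 1,1,2)
  P = {0,1,2}:  v_{0} + v_{1} + v_{2} = v_{3} ; sig = (3; 1)
  P = {3,4,6}:  v_{3} + v_{4} + v_{6} = v_{0} ; sig = (3; 1)
  P = {3,7,8}:  v_{3} + v_{7} + v_{8} = v_{1} ; sig = (3; 1)
  P = {0,7,8}:  v_{0} + v_{7} + v_{8} = v_{1} + v_{4} + v_{6} ; sig = (3; 1,1,1)
  P = {1,2,4,6}:  v_{1} + v_{2} + v_{4} + v_{6} = 0 ; sig = (4; —)
  P = {1,2,3,6,7}:  v_{1} + v_{2} + v_{3} + v_{6} + v_{7} = v_{5} ; sig = (5; 1)

Hence PRS(X_Σ) =
{ (2; 1,1),  (2; 1,1,2) ×2,  (3; 1) ×3,  (3; 1,1,1),  (4; —),  (5; 1) }


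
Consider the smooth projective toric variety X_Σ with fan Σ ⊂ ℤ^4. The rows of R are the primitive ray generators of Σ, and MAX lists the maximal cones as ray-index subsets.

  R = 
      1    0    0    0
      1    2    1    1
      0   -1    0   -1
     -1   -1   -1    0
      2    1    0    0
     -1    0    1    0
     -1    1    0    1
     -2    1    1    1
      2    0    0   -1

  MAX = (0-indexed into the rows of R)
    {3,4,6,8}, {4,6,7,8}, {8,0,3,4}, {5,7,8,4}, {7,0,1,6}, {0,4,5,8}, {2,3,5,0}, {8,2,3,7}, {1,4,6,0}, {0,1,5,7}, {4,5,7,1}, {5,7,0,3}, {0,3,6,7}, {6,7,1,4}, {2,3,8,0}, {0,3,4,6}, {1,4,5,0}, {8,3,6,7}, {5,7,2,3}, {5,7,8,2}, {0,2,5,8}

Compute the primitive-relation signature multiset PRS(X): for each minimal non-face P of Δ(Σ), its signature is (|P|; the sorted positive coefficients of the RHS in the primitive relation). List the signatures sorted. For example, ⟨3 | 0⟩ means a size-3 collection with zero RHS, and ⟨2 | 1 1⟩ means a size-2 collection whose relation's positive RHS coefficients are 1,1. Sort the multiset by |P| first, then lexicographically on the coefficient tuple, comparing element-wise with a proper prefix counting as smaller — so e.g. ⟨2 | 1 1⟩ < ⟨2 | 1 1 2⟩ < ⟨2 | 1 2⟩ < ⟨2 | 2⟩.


13 collections generate NE(X_Σ); each relation:

  P={2,4}:  v_{2} + v_{4} = v_{8}  ⟹  sig = ⟨2 | 1⟩
  P={5,6}:  v_{5} + v_{6} = v_{7}  ⟹  sig = ⟨2 | 1⟩
  P={1,2}:  v_{1} + v_{2} = v_{4} + v_{5}  ⟹  sig = ⟨2 | 1 1⟩
  P={1,3}:  v_{1} + v_{3} = v_{0} + v_{6}  ⟹  sig = ⟨2 | 1 1⟩
  P={2,6}:  v_{2} + v_{6} = v_{3} + v_{7} + v_{8}  ⟹  sig = ⟨2 | 1 1 1⟩
  P={1,8}:  v_{1} + v_{8} = 2·v_{4} + v_{5}  ⟹  sig = ⟨2 | 1 2⟩
  P={3,4,5}:  v_{3} + v_{4} + v_{5} = 0  ⟹  sig = ⟨3 | 0⟩
  P={0,2,7}:  v_{0} + v_{2} + v_{7} = v_{5}  ⟹  sig = ⟨3 | 1⟩
  P={0,4,7}:  v_{0} + v_{4} + v_{7} = v_{1}  ⟹  sig = ⟨3 | 1⟩
  P={0,6,8}:  v_{0} + v_{6} + v_{8} = v_{4}  ⟹  sig = ⟨3 | 1⟩
  P={3,4,7}:  v_{3} + v_{4} + v_{7} = v_{6}  ⟹  sig = ⟨3 | 1⟩
  P={3,5,8}:  v_{3} + v_{5} + v_{8} = v_{2}  ⟹  sig = ⟨3 | 1⟩
  P={0,7,8}:  v_{0} + v_{7} + v_{8} = v_{4} + v_{5}  ⟹  sig = ⟨3 | 1 1⟩

Sorted signature multiset PRS(X):
    ⟨2 | 1⟩
    ⟨2 | 1⟩
    ⟨2 | 1 1⟩
    ⟨2 | 1 1⟩
    ⟨2 | 1 1 1⟩
    ⟨2 | 1 2⟩
    ⟨3 | 0⟩
    ⟨3 | 1⟩
    ⟨3 | 1⟩
    ⟨3 | 1⟩
    ⟨3 | 1⟩
    ⟨3 | 1⟩
    ⟨3 | 1 1⟩


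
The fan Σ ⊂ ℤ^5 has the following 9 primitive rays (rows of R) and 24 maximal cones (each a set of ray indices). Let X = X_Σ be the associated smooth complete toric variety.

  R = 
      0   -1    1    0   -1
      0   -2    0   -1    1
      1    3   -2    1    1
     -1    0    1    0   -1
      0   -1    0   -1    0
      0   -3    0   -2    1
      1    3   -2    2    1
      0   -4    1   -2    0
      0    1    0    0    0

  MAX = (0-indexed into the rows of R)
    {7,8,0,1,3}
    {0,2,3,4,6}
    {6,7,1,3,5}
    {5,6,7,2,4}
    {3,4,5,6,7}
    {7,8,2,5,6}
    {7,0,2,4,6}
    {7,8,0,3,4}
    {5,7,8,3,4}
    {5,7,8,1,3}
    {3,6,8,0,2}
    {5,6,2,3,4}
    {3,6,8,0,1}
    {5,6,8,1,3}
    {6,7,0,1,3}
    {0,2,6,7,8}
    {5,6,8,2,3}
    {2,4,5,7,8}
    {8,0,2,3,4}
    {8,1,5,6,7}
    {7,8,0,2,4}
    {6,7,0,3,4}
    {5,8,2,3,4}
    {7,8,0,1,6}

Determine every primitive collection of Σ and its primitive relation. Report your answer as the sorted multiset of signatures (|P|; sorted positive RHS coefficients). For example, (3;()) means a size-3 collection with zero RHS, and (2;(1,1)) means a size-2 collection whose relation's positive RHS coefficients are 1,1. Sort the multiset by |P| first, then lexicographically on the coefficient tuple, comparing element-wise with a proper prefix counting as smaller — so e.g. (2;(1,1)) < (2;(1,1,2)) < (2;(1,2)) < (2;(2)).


Δ(Σ) — 9 vertices, 6 min non-faces:

  {0,5}:  v_{0} + v_{5} = v_{7}  so sig = (2;(1))
  {1,4}:  v_{1} + v_{4} = v_{5}  so sig = (2;(1))
  {1,2}:  v_{1} + v_{2} = v_{5} + v_{6} + v_{8}  so sig = (2;(1,1,1))
  {2,3,7}:  v_{2} + v_{3} + v_{7} = v_{4}  so sig = (3;(1))
  {4,6,8}:  v_{4} + v_{6} + v_{8} = v_{2}  so sig = (3;(1))
  {3,6,7,8}:  v_{3} + v_{6} + v_{7} + v_{8} = 0  so sig = (4;())

Hence PRS(X_Σ) =
    (2;(1))
    (2;(1))
    (2;(1,1,1))
    (3;(1))
    (3;(1))
    (4;())


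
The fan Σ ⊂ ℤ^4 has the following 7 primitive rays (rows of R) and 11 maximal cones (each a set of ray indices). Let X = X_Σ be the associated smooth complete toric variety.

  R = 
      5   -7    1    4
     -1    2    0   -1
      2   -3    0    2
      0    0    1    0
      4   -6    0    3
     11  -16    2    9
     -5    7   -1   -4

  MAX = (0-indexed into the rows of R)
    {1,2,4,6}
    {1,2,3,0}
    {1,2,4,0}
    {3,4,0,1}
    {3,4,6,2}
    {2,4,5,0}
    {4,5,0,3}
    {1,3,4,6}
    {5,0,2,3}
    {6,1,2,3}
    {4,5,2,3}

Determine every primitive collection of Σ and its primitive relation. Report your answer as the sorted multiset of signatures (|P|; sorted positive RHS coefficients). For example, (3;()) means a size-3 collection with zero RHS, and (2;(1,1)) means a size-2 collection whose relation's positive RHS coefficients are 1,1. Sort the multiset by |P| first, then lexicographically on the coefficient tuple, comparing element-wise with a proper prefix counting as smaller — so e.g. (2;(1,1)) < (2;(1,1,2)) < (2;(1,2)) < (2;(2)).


5 minimal non-faces of Δ(Σ) (on 7 rays):

  P={0,6}:  v_{0} + v_{6} = 0  ⟹  sig = (2;())
  P={5,6}:  v_{5} + v_{6} = v_{2} + v_{3} + v_{4}  ⟹  sig = (2;(1,1,1))
  P={1,5}:  v_{1} + v_{5} = 2·v_{0}  ⟹  sig = (2;(2))
  P={0,2,3,4}:  v_{0} + v_{2} + v_{3} + v_{4} = v_{5}  ⟹  sig = (4;(1))
  P={1,2,3,4}:  v_{1} + v_{2} + v_{3} + v_{4} = v_{0}  ⟹  sig = (4;(1))

Hence PRS(X_Σ) =
{ (2;()),  (2;(1,1,1)),  (2;(2)),  (4;(1)) ×2 }


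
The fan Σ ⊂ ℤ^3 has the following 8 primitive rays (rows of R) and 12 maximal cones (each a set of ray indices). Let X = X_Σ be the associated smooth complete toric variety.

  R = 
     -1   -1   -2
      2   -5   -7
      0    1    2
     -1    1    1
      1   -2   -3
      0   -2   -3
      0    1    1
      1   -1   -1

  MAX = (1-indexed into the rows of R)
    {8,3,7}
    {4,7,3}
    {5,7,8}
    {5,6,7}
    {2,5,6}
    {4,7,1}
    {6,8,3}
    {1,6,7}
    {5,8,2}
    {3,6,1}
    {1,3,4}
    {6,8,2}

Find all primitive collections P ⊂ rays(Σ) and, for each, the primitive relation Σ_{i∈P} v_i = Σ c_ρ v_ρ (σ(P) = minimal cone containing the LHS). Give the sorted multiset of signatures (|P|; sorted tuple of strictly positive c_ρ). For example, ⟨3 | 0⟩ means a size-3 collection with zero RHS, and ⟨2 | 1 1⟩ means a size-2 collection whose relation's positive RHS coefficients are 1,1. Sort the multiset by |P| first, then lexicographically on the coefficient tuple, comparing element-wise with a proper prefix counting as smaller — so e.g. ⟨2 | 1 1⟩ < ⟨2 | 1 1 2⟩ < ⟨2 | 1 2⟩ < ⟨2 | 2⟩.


|primitive collections| = 14. Relations:

  P = {4,8}:  v_{4} + v_{8} = 0 — sig = ⟨2 | 0⟩
  P = {1,8}:  v_{1} + v_{8} = v_{6} — sig = ⟨2 | 1⟩
  P = {3,5}:  v_{3} + v_{5} = v_{8} — sig = ⟨2 | 1⟩
  P = {4,6}:  v_{4} + v_{6} = v_{1} — sig = ⟨2 | 1⟩
  P = {2,4}:  v_{2} + v_{4} = v_{5} + v_{6} — sig = ⟨2 | 1 1⟩
  P = {4,5}:  v_{4} + v_{5} = v_{6} + v_{7} — sig = ⟨2 | 1 1⟩
  P = {1,2}:  v_{1} + v_{2} = v_{5} + 2·v_{6} — sig = ⟨2 | 1 2⟩
  P = {1,5}:  v_{1} + v_{5} = 2·v_{6} + v_{7} — sig = ⟨2 | 1 2⟩
  P = {2,3}:  v_{2} + v_{3} = v_{6} + 2·v_{8} — sig = ⟨2 | 1 2⟩
  P = {2,7}:  v_{2} + v_{7} = 2·v_{5} — sig = ⟨2 | 2⟩
  P = {3,6,7}:  v_{3} + v_{6} + v_{7} = 0 — sig = ⟨3 | 0⟩
  P = {1,3,7}:  v_{1} + v_{3} + v_{7} = v_{4} — sig = ⟨3 | 1⟩
  P = {5,6,8}:  v_{5} + v_{6} + v_{8} = v_{2} — sig = ⟨3 | 1⟩
  P = {6,7,8}:  v_{6} + v_{7} + v_{8} = v_{5} — sig = ⟨3 | 1⟩

Sorted signature multiset PRS(X):
{ ⟨2 | 0⟩,  ⟨2 | 1⟩ ×3,  ⟨2 | 1 1⟩ ×2,  ⟨2 | 1 2⟩ ×3,  ⟨2 | 2⟩,  ⟨3 | 0⟩,  ⟨3 | 1⟩ ×3 }


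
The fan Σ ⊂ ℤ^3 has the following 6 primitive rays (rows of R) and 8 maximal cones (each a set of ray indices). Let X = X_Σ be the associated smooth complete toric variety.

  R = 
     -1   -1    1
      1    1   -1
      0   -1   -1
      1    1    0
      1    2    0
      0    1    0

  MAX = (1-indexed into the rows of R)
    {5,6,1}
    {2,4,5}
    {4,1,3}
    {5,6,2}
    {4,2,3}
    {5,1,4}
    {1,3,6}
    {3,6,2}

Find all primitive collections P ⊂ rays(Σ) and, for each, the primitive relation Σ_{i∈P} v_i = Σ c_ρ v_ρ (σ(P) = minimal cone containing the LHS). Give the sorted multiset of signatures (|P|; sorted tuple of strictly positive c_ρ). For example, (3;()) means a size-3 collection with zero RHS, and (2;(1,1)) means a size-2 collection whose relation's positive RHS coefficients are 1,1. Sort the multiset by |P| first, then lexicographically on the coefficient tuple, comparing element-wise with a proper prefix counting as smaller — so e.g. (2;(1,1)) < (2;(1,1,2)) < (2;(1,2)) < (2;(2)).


Minimal non-faces — 3 found among 6 rays, 8 max cones:

  P={1,2}:  v_{1} + v_{2} = 0 ; sig = (2;())
  P={3,5}:  v_{3} + v_{5} = v_{2} ; sig = (2;(1))
  P={4,6}:  v_{4} + v_{6} = v_{5} ; sig = (2;(1))

Hence PRS(X_Σ) =
{ (2;()),  (2;(1)) ×2 }


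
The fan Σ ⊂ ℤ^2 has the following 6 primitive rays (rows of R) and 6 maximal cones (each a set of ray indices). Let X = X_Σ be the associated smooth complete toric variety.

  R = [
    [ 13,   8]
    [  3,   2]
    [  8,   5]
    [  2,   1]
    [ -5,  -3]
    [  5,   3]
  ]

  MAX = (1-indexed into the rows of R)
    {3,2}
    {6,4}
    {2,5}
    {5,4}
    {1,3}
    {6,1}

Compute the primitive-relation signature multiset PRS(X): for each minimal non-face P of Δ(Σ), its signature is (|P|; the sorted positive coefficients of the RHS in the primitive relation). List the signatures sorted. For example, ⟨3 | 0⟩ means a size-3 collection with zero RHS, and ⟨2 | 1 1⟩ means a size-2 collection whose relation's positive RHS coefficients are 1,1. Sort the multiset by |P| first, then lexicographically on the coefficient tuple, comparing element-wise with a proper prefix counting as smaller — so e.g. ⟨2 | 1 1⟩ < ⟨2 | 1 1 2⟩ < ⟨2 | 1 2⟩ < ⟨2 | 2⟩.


Σ has 9 primitive collections:

  • {5,6}:  v_{5} + v_{6} = 0  ⟹  sig = ⟨2 | 0⟩
  • {1,5}:  v_{1} + v_{5} = v_{3}  ⟹  sig = ⟨2 | 1⟩
  • {2,4}:  v_{2} + v_{4} = v_{6}  ⟹  sig = ⟨2 | 1⟩
  • {2,6}:  v_{2} + v_{6} = v_{3}  ⟹  sig = ⟨2 | 1⟩
  • {3,5}:  v_{3} + v_{5} = v_{2}  ⟹  sig = ⟨2 | 1⟩
  • {3,6}:  v_{3} + v_{6} = v_{1}  ⟹  sig = ⟨2 | 1⟩
  • {1,2}:  v_{1} + v_{2} = 2·v_{3}  ⟹  sig = ⟨2 | 2⟩
  • {3,4}:  v_{3} + v_{4} = 2·v_{6}  ⟹  sig = ⟨2 | 2⟩
  • {1,4}:  v_{1} + v_{4} = 3·v_{6}  ⟹  sig = ⟨2 | 3⟩

so the primitive-relation signature multiset is
[⟨2 | 0⟩, ⟨2 | 1⟩, ⟨2 | 1⟩, ⟨2 | 1⟩, ⟨2 | 1⟩, ⟨2 | 1⟩, ⟨2 | 2⟩, ⟨2 | 2⟩, ⟨2 | 3⟩]


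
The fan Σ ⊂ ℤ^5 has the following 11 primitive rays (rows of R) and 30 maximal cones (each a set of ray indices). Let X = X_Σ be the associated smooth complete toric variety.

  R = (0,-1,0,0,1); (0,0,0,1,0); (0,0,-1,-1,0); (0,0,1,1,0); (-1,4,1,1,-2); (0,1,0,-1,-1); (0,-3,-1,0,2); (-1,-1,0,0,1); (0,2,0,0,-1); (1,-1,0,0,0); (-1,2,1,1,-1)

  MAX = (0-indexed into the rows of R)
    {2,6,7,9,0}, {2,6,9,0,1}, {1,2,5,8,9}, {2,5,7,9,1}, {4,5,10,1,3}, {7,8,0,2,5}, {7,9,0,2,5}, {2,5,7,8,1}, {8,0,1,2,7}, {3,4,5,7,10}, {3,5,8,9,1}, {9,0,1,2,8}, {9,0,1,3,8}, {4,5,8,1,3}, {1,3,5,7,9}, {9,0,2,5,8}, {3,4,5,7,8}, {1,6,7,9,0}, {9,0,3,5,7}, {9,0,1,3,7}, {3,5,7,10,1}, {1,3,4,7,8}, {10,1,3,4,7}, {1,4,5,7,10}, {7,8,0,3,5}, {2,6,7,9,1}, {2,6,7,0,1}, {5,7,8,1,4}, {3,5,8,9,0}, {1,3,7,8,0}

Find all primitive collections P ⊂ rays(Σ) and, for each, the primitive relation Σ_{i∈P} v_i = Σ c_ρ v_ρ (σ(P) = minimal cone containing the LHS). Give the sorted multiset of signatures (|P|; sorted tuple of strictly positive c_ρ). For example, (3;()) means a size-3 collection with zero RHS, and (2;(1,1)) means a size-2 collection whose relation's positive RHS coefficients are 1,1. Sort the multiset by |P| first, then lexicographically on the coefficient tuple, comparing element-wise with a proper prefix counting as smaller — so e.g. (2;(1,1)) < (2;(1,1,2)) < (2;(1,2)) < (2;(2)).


Minimal non-faces — 18 found among 11 rays, 30 max cones:

  P = {2,3}:  v_{2} + v_{3} = 0  so sig = (2;())
  P = {8,10}:  v_{8} + v_{10} = v_{4}  so sig = (2;(1))
  P = {6,10}:  v_{6} + v_{10} = v_{1} + v_{7}  so sig = (2;(1,1))
  P = {0,10}:  v_{0} + v_{10} = v_{3} + v_{7} + v_{8}  so sig = (2;(1,1,1))
  P = {4,6}:  v_{4} + v_{6} = v_{1} + v_{7} + v_{8}  so sig = (2;(1,1,1))
  P = {5,6}:  v_{5} + v_{6} = v_{2} + v_{7} + v_{9}  so sig = (2;(1,1,1))
  P = {6,8}:  v_{6} + v_{8} = v_{0} + v_{1} + v_{2}  so sig = (2;(1,1,1))
  P = {9,10}:  v_{9} + v_{10} = v_{1} + v_{3} + v_{5}  so sig = (2;(1,1,1))
  P = {2,10}:  v_{2} + v_{10} = v_{1} + v_{5} + v_{7} + v_{8}  so sig = (2;(1,1,1,1))
  P = {3,6}:  v_{3} + v_{6} = v_{0} + v_{1} + v_{7} + v_{9}  so sig = (2;(1,1,1,1))
  P = {4,9}:  v_{4} + v_{9} = v_{1} + v_{3} + v_{5} + v_{8}  so sig = (2;(1,1,1,1))
  P = {2,4}:  v_{2} + v_{4} = v_{1} + v_{5} + v_{7} + 2·v_{8}  so sig = (2;(1,1,1,2))
  P = {0,4}:  v_{0} + v_{4} = v_{3} + v_{7} + 2·v_{8}  so sig = (2;(1,1,2))
  P = {0,1,5}:  v_{0} + v_{1} + v_{5} = 0  so sig = (3;())
  P = {7,8,9}:  v_{7} + v_{8} + v_{9} = 0  so sig = (3;())
  P = {0,1,2,7,9}:  v_{0} + v_{1} + v_{2} + v_{7} + v_{9} = v_{6}  so sig = (5;(1))
  P = {1,3,5,7,8}:  v_{1} + v_{3} + v_{5} + v_{7} + v_{8} = v_{10}  so sig = (5;(1))
  P = {1,3,4,5,7}:  v_{1} + v_{3} + v_{4} + v_{5} + v_{7} = 2·v_{10}  so sig = (5;(2))

Sorted signature multiset PRS(X):
    |P|=2: 13 collections, coeffs (), (1), (1,1), (1,1,1), (1,1,1), (1,1,1), (1,1,1), (1,1,1), (1,1,1,1), (1,1,1,1), (1,1,1,1), (1,1,1,2), (1,1,2)
    |P|=3: 2 collections, coeffs (), ()
    |P|=5: 3 collections, coeffs (1), (1), (2)


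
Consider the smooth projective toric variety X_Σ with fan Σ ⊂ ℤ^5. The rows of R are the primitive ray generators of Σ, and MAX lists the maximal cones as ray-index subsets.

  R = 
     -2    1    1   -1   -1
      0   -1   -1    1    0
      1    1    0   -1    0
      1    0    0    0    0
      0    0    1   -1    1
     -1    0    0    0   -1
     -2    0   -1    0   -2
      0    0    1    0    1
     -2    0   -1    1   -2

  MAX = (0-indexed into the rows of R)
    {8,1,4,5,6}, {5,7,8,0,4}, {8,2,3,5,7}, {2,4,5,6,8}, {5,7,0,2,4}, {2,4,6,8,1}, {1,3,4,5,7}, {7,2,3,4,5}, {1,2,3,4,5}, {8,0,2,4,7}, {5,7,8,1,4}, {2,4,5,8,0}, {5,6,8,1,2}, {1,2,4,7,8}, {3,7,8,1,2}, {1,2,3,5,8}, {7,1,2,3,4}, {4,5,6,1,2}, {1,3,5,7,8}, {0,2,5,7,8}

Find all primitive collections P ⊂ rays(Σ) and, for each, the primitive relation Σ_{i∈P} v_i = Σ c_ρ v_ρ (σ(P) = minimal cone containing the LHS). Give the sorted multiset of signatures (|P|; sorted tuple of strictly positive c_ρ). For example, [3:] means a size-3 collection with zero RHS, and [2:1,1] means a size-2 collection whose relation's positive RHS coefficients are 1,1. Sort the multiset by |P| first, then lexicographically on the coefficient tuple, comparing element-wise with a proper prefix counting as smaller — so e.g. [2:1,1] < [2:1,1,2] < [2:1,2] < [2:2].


Σ has 9 primitive collections:

  • {0,1}:  v_{0} + v_{1} = v_{4} + v_{8}  ⇒ sig = [2:1,1]
  • {6,7}:  v_{6} + v_{7} = v_{4} + v_{8}  ⇒ sig = [2:1,1]
  • {0,3}:  v_{0} + v_{3} = v_{2} + 2·v_{5} + v_{7}  ⇒ sig = [2:1,1,2]
  • {3,6}:  v_{3} + v_{6} = v_{1} + v_{2} + 2·v_{5}  ⇒ sig = [2:1,1,2]
  • {0,6}:  v_{0} + v_{6} = v_{2} + 2·v_{4} + v_{5} + 2·v_{8}  ⇒ sig = [2:1,1,2,2]
  • {3,4,8}:  v_{3} + v_{4} + v_{8} = v_{5}  ⇒ sig = [3:1]
  • {1,2,5,7}:  v_{1} + v_{2} + v_{5} + v_{7} = 0  ⇒ sig = [4:]
  • {1,2,4,5,8}:  v_{1} + v_{2} + v_{4} + v_{5} + v_{8} = v_{6}  ⇒ sig = [5:1]
  • {2,4,5,7,8}:  v_{2} + v_{4} + v_{5} + v_{7} + v_{8} = v_{0}  ⇒ sig = [5:1]

Hence PRS(X_Σ) =
    [2:1,1]
    [2:1,1]
    [2:1,1,2]
    [2:1,1,2]
    [2:1,1,2,2]
    [3:1]
    [4:]
    [5:1]
    [5:1]


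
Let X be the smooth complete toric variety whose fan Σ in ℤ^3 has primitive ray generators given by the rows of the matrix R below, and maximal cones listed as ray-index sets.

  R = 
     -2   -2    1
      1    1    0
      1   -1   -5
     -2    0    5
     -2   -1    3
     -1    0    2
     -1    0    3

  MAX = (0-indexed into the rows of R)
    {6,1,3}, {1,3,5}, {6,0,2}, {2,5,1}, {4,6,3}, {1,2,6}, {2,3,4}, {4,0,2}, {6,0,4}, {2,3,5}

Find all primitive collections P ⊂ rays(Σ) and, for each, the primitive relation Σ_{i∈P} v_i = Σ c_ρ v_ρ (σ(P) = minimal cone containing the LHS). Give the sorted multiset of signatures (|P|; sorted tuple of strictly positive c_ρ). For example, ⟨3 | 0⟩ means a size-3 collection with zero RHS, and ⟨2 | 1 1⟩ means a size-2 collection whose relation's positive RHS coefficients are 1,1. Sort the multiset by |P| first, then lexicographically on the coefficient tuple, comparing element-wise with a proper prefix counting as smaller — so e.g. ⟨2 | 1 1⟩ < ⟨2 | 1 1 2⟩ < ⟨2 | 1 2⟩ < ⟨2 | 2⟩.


|primitive collections| = 9. Relations:

  • {1,4}:  v_{1} + v_{4} = v_{6}  so sig = ⟨2 | 1⟩
  • {5,6}:  v_{5} + v_{6} = v_{3}  so sig = ⟨2 | 1⟩
  • {0,5}:  v_{0} + v_{5} = v_{2} + v_{3} + v_{4}  so sig = ⟨2 | 1 1 1⟩
  • {0,1}:  v_{0} + v_{1} = v_{2} + 2·v_{6}  so sig = ⟨2 | 1 2⟩
  • {4,5}:  v_{4} + v_{5} = v_{2} + 2·v_{3}  so sig = ⟨2 | 1 2⟩
  • {0,3}:  v_{0} + v_{3} = 2·v_{4}  so sig = ⟨2 | 2⟩
  • {1,2,3}:  v_{1} + v_{2} + v_{3} = 0  so sig = ⟨3 | 0⟩
  • {2,3,6}:  v_{2} + v_{3} + v_{6} = v_{4}  so sig = ⟨3 | 1⟩
  • {2,4,6}:  v_{2} + v_{4} + v_{6} = v_{0}  so sig = ⟨3 | 1⟩

Hence PRS(X_Σ) =
    |P|=2: 6 collections, coeffs (1), (1), (1,1,1), (1,2), (1,2), (2)
    |P|=3: 3 collections, coeffs (), (1), (1)


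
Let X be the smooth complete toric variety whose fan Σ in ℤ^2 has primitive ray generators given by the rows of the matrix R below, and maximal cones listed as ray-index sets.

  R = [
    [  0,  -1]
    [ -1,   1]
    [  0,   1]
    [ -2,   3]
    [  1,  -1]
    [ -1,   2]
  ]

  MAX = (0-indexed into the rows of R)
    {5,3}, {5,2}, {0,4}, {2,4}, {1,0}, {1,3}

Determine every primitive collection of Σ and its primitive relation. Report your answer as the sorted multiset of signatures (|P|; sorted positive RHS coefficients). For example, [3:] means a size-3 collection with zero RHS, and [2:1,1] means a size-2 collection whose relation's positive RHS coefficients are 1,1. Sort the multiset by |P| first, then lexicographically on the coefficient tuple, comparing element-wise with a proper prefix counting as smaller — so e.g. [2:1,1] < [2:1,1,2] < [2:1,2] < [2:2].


The 9 primitive collections of Σ (r=6, n=2):

  P={0,2}:  v_{0} + v_{2} = 0  so sig = [2:]
  P={1,4}:  v_{1} + v_{4} = 0  so sig = [2:]
  P={0,5}:  v_{0} + v_{5} = v_{1}  so sig = [2:1]
  P={1,2}:  v_{1} + v_{2} = v_{5}  so sig = [2:1]
  P={1,5}:  v_{1} + v_{5} = v_{3}  so sig = [2:1]
  P={3,4}:  v_{3} + v_{4} = v_{5}  so sig = [2:1]
  P={4,5}:  v_{4} + v_{5} = v_{2}  so sig = [2:1]
  P={0,3}:  v_{0} + v_{3} = 2·v_{1}  so sig = [2:2]
  P={2,3}:  v_{2} + v_{3} = 2·v_{5}  so sig = [2:2]

so the primitive-relation signature multiset is
[[2:], [2:], [2:1], [2:1], [2:1], [2:1], [2:1], [2:2], [2:2]]


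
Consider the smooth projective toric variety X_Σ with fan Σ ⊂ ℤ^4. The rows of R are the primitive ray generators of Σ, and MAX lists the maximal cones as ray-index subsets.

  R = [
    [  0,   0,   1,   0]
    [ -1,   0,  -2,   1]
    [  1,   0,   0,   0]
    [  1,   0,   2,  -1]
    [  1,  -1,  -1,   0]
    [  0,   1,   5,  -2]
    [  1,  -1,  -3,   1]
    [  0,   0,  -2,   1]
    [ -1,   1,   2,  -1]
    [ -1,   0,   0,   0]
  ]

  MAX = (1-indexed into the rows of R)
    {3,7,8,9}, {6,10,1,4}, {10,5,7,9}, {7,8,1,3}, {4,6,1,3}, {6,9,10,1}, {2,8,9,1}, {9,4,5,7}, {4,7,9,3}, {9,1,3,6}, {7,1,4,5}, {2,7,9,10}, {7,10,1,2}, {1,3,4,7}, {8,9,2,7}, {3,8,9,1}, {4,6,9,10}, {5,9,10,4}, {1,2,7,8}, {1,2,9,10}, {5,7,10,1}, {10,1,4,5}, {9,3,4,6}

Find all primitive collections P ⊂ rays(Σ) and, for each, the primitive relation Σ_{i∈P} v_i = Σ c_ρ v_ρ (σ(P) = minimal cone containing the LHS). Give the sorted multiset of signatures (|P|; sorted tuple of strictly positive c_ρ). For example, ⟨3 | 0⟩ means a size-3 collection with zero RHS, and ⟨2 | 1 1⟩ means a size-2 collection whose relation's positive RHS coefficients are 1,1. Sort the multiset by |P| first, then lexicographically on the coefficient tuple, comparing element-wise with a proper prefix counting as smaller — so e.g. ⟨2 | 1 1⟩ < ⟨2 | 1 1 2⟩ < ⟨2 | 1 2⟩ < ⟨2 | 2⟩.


The 16 primitive collections of Σ (r=10, n=4):

  • {2,4}:  v_{2} + v_{4} = 0 ; sig = ⟨2 | 0⟩
  • {3,10}:  v_{3} + v_{10} = 0 ; sig = ⟨2 | 0⟩
  • {2,3}:  v_{2} + v_{3} = v_{8} ; sig = ⟨2 | 1⟩
  • {4,8}:  v_{4} + v_{8} = v_{3} ; sig = ⟨2 | 1⟩
  • {5,8}:  v_{5} + v_{8} = v_{7} ; sig = ⟨2 | 1⟩
  • {6,7}:  v_{6} + v_{7} = v_{4} ; sig = ⟨2 | 1⟩
  • {8,10}:  v_{8} + v_{10} = v_{2} ; sig = ⟨2 | 1⟩
  • {2,5}:  v_{2} + v_{5} = v_{7} + v_{10} ; sig = ⟨2 | 1 1⟩
  • {2,6}:  v_{2} + v_{6} = v_{1} + v_{9} ; sig = ⟨2 | 1 1⟩
  • {3,5}:  v_{3} + v_{5} = v_{4} + v_{7} ; sig = ⟨2 | 1 1⟩
  • {6,8}:  v_{6} + v_{8} = v_{1} + v_{3} + v_{9} ; sig = ⟨2 | 1 1 1⟩
  • {5,6}:  v_{5} + v_{6} = 2·v_{4} + v_{10} ; sig = ⟨2 | 1 2⟩
  • {1,7,9}:  v_{1} + v_{7} + v_{9} = 0 ; sig = ⟨3 | 0⟩
  • {1,4,9}:  v_{1} + v_{4} + v_{9} = v_{6} ; sig = ⟨3 | 1⟩
  • {4,7,10}:  v_{4} + v_{7} + v_{10} = v_{5} ; sig = ⟨3 | 1⟩
  • {1,5,9}:  v_{1} + v_{5} + v_{9} = v_{4} + v_{10} ; sig = ⟨3 | 1 1⟩

Hence PRS(X_Σ) =
{ ⟨2 | 0⟩ ×2,  ⟨2 | 1⟩ ×5,  ⟨2 | 1 1⟩ ×3,  ⟨2 | 1 1 1⟩,  ⟨2 | 1 2⟩,  ⟨3 | 0⟩,  ⟨3 | 1⟩ ×2,  ⟨3 | 1 1⟩ }


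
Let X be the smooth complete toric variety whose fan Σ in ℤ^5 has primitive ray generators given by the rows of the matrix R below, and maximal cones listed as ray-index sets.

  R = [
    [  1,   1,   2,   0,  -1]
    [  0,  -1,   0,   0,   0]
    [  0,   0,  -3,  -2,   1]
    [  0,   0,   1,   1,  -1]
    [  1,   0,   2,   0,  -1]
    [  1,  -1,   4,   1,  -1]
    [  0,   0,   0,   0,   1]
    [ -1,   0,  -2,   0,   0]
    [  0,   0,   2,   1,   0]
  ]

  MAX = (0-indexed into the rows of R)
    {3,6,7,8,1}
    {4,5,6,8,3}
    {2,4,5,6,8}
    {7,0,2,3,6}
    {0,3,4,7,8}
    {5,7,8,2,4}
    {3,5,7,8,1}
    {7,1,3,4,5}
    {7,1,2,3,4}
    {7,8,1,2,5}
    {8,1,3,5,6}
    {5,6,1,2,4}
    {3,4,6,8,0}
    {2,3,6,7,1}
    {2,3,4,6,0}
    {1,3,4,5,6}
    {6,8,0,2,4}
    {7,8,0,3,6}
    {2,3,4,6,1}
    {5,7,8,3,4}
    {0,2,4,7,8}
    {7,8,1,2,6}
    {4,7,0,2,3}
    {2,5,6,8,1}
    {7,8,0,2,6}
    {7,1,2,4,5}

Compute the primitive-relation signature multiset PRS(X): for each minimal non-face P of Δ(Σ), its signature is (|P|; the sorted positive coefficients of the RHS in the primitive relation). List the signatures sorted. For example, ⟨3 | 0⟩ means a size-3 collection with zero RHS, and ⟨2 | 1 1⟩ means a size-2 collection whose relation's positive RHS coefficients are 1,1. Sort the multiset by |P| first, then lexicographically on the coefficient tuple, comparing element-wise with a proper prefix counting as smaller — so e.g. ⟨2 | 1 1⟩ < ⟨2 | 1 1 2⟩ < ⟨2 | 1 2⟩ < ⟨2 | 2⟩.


Σ has 7 primitive collections:

  {0,1}:  v_{0} + v_{1} = v_{4}  ⟹  sig = ⟨2 | 1⟩
  {0,5}:  v_{0} + v_{5} = 2·v_{4} + v_{8}  ⟹  sig = ⟨2 | 1 2⟩
  {2,3,8}:  v_{2} + v_{3} + v_{8} = 0  ⟹  sig = ⟨3 | 0⟩
  {4,6,7}:  v_{4} + v_{6} + v_{7} = 0  ⟹  sig = ⟨3 | 0⟩
  {1,4,8}:  v_{1} + v_{4} + v_{8} = v_{5}  ⟹  sig = ⟨3 | 1⟩
  {2,3,5}:  v_{2} + v_{3} + v_{5} = v_{1} + v_{4}  ⟹  sig = ⟨3 | 1 1⟩
  {5,6,7}:  v_{5} + v_{6} + v_{7} = v_{1} + v_{8}  ⟹  sig = ⟨3 | 1 1⟩

so the primitive-relation signature multiset is
    ⟨2 | 1⟩
    ⟨2 | 1 2⟩
    ⟨3 | 0⟩
    ⟨3 | 0⟩
    ⟨3 | 1⟩
    ⟨3 | 1 1⟩
    ⟨3 | 1 1⟩


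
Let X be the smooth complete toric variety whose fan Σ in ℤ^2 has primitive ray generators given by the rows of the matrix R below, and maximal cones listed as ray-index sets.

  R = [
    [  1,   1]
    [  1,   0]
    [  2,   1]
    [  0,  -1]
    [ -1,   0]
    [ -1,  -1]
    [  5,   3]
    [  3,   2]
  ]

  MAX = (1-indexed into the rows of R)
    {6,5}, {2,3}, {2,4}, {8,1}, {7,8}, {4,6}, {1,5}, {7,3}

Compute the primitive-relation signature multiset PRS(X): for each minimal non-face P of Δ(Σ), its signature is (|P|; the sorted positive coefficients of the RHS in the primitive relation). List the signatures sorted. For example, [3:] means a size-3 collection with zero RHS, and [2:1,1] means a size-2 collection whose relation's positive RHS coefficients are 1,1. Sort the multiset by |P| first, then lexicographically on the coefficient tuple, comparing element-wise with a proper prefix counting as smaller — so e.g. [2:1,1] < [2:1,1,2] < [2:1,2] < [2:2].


Σ has 20 primitive collections:

  P={1,6}:  v_{1} + v_{6} = 0  so sig = [2:]
  P={2,5}:  v_{2} + v_{5} = 0  so sig = [2:]
  P={1,2}:  v_{1} + v_{2} = v_{3}  so sig = [2:1]
  P={1,3}:  v_{1} + v_{3} = v_{8}  so sig = [2:1]
  P={1,4}:  v_{1} + v_{4} = v_{2}  so sig = [2:1]
  P={2,6}:  v_{2} + v_{6} = v_{4}  so sig = [2:1]
  P={3,5}:  v_{3} + v_{5} = v_{1}  so sig = [2:1]
  P={3,6}:  v_{3} + v_{6} = v_{2}  so sig = [2:1]
  P={3,8}:  v_{3} + v_{8} = v_{7}  so sig = [2:1]
  P={4,5}:  v_{4} + v_{5} = v_{6}  so sig = [2:1]
  P={6,8}:  v_{6} + v_{8} = v_{3}  so sig = [2:1]
  P={4,8}:  v_{4} + v_{8} = v_{2} + v_{3}  so sig = [2:1,1]
  P={5,7}:  v_{5} + v_{7} = v_{1} + v_{8}  so sig = [2:1,1]
  P={4,7}:  v_{4} + v_{7} = v_{2} + 2·v_{3}  so sig = [2:1,2]
  P={1,7}:  v_{1} + v_{7} = 2·v_{8}  so sig = [2:2]
  P={2,8}:  v_{2} + v_{8} = 2·v_{3}  so sig = [2:2]
  P={3,4}:  v_{3} + v_{4} = 2·v_{2}  so sig = [2:2]
  P={5,8}:  v_{5} + v_{8} = 2·v_{1}  so sig = [2:2]
  P={6,7}:  v_{6} + v_{7} = 2·v_{3}  so sig = [2:2]
  P={2,7}:  v_{2} + v_{7} = 3·v_{3}  so sig = [2:3]

Sorted signature multiset PRS(X):
{ [2:] ×2,  [2:1] ×9,  [2:1,1] ×2,  [2:1,2],  [2:2] ×5,  [2:3] }


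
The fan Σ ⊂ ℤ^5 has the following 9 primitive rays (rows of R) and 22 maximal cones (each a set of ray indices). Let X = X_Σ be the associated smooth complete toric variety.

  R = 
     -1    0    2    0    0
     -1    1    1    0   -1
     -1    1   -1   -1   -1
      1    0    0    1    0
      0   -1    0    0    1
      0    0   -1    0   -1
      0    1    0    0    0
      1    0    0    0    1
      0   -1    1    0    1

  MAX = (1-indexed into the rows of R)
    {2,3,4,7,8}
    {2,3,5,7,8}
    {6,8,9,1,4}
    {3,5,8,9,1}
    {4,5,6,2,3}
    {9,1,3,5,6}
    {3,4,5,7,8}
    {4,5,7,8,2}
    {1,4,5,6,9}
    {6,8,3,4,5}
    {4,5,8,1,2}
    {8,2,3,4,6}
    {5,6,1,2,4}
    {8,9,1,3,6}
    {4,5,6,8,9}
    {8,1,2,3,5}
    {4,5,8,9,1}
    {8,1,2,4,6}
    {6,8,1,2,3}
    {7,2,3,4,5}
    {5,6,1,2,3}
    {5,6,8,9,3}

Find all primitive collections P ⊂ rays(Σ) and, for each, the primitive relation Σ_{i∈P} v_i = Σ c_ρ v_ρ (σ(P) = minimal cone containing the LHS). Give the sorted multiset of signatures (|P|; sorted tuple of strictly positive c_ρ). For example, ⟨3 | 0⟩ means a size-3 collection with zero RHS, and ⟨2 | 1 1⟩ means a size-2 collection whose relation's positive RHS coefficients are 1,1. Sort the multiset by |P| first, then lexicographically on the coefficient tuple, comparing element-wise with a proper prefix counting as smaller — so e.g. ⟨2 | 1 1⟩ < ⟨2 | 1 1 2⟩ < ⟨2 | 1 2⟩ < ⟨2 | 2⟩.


The 9 primitive collections of Σ (r=9, n=5):

  P={2,9}:  v_{2} + v_{9} = v_{1}  ⇒ sig = ⟨2 | 1⟩
  P={6,7}:  v_{6} + v_{7} = v_{3} + v_{4}  ⇒ sig = ⟨2 | 1 1⟩
  P={7,9}:  v_{7} + v_{9} = v_{2} + v_{5} + v_{8}  ⇒ sig = ⟨2 | 1 1 1⟩
  P={1,7}:  v_{1} + v_{7} = 2·v_{2} + v_{5} + v_{8}  ⇒ sig = ⟨2 | 1 1 2⟩
  P={3,4,9}:  v_{3} + v_{4} + v_{9} = 0  ⇒ sig = ⟨3 | 0⟩
  P={1,3,4}:  v_{1} + v_{3} + v_{4} = v_{2}  ⇒ sig = ⟨3 | 1⟩
  P={2,5,6,8}:  v_{2} + v_{5} + v_{6} + v_{8} = 0  ⇒ sig = ⟨4 | 0⟩
  P={1,5,6,8}:  v_{1} + v_{5} + v_{6} + v_{8} = v_{9}  ⇒ sig = ⟨4 | 1⟩
  P={2,3,4,5,8}:  v_{2} + v_{3} + v_{4} + v_{5} + v_{8} = v_{7}  ⇒ sig = ⟨5 | 1⟩

so the primitive-relation signature multiset is
    |P|=2: 4 collections, coeffs (1), (1,1), (1,1,1), (1,1,2)
    |P|=3: 2 collections, coeffs (), (1)
    |P|=4: 2 collections, coeffs (), (1)
    |P|=5: 1 collection, coeffs (1)


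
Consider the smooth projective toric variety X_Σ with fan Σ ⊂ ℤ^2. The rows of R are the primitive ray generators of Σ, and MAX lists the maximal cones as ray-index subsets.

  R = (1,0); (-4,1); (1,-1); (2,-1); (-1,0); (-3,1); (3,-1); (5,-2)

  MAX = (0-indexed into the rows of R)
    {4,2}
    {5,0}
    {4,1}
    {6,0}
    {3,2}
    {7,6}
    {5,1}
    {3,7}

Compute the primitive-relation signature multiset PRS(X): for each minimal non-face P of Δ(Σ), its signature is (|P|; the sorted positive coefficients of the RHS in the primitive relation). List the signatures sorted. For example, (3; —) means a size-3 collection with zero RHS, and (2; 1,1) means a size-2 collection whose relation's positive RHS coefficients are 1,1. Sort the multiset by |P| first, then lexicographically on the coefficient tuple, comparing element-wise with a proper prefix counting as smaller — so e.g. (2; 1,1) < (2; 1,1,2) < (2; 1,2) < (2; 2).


Minimal non-faces — 20 found among 8 rays, 8 max cones:

  P={0,4}:  v_{0} + v_{4} = 0  so sig = (2; —)
  P={5,6}:  v_{5} + v_{6} = 0  so sig = (2; —)
  P={0,1}:  v_{0} + v_{1} = v_{5}  so sig = (2; 1)
  P={0,2}:  v_{0} + v_{2} = v_{3}  so sig = (2; 1)
  P={0,3}:  v_{0} + v_{3} = v_{6}  so sig = (2; 1)
  P={1,6}:  v_{1} + v_{6} = v_{4}  so sig = (2; 1)
  P={1,7}:  v_{1} + v_{7} = v_{2}  so sig = (2; 1)
  P={3,4}:  v_{3} + v_{4} = v_{2}  so sig = (2; 1)
  P={3,5}:  v_{3} + v_{5} = v_{4}  so sig = (2; 1)
  P={3,6}:  v_{3} + v_{6} = v_{7}  so sig = (2; 1)
  P={4,5}:  v_{4} + v_{5} = v_{1}  so sig = (2; 1)
  P={4,6}:  v_{4} + v_{6} = v_{3}  so sig = (2; 1)
  P={5,7}:  v_{5} + v_{7} = v_{3}  so sig = (2; 1)
  P={0,7}:  v_{0} + v_{7} = 2·v_{6}  so sig = (2; 2)
  P={1,3}:  v_{1} + v_{3} = 2·v_{4}  so sig = (2; 2)
  P={2,5}:  v_{2} + v_{5} = 2·v_{4}  so sig = (2; 2)
  P={2,6}:  v_{2} + v_{6} = 2·v_{3}  so sig = (2; 2)
  P={4,7}:  v_{4} + v_{7} = 2·v_{3}  so sig = (2; 2)
  P={1,2}:  v_{1} + v_{2} = 3·v_{4}  so sig = (2; 3)
  P={2,7}:  v_{2} + v_{7} = 3·v_{3}  so sig = (2; 3)

so the primitive-relation signature multiset is
    |P|=2: 20 collections, coeffs (), (), (1), (1), (1), (1), (1), (1), (1), (1), (1), (1), (1), (2), (2), (2), (2), (2), (3), (3)


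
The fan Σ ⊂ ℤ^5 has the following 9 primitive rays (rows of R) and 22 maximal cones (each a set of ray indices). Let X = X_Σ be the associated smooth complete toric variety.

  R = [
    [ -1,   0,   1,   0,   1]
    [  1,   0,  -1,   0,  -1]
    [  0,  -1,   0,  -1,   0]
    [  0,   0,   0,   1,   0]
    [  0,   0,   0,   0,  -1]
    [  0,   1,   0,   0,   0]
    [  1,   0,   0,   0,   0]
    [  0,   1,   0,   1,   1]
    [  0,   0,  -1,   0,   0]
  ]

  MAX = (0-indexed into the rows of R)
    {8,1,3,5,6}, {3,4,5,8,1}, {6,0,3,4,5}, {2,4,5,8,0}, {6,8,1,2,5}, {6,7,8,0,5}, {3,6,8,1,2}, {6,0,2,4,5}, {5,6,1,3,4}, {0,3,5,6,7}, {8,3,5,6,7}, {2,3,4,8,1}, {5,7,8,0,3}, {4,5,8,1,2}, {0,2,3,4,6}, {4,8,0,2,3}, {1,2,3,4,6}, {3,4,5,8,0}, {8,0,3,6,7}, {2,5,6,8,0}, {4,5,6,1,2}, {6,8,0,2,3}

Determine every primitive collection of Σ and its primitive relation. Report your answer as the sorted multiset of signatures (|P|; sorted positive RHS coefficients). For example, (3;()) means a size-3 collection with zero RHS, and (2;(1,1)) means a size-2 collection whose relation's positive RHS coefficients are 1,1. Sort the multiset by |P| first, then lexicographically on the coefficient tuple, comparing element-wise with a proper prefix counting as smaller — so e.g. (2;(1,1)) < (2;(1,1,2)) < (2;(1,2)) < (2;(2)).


|primitive collections| = 7. Relations:

  P = {0,1}:  v_{0} + v_{1} = 0 ; sig = (2;())
  P = {4,7}:  v_{4} + v_{7} = v_{3} + v_{5} ; sig = (2;(1,1))
  P = {2,7}:  v_{2} + v_{7} = v_{0} + v_{6} + v_{8} ; sig = (2;(1,1,1))
  P = {1,7}:  v_{1} + v_{7} = v_{3} + v_{5} + v_{6} + v_{8} ; sig = (2;(1,1,1,1))
  P = {2,3,5}:  v_{2} + v_{3} + v_{5} = 0 ; sig = (3;())
  P = {4,6,8}:  v_{4} + v_{6} + v_{8} = v_{1} ; sig = (3;(1))
  P = {0,3,5,6,8}:  v_{0} + v_{3} + v_{5} + v_{6} + v_{8} = v_{7} ; sig = (5;(1))

Sorted signature multiset PRS(X):
    (2;())
    (2;(1,1))
    (2;(1,1,1))
    (2;(1,1,1,1))
    (3;())
    (3;(1))
    (5;(1))


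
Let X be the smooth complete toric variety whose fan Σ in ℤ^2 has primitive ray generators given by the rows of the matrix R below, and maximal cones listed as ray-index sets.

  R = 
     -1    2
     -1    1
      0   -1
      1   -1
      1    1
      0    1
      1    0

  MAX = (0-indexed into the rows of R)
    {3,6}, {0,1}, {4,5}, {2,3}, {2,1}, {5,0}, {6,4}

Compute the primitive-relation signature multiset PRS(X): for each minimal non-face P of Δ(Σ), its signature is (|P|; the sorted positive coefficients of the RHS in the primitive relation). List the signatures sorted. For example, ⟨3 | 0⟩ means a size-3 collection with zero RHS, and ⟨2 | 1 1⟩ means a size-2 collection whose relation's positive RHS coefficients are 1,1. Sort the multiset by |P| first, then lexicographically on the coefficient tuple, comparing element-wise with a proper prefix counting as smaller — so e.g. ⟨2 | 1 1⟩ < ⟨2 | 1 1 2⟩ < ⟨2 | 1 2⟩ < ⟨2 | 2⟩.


Δ(Σ) — 7 vertices, 14 min non-faces:

  • {1,3}:  v_{1} + v_{3} = 0  so sig = ⟨2 | 0⟩
  • {2,5}:  v_{2} + v_{5} = 0  so sig = ⟨2 | 0⟩
  • {0,2}:  v_{0} + v_{2} = v_{1}  so sig = ⟨2 | 1⟩
  • {0,3}:  v_{0} + v_{3} = v_{5}  so sig = ⟨2 | 1⟩
  • {1,5}:  v_{1} + v_{5} = v_{0}  so sig = ⟨2 | 1⟩
  • {1,6}:  v_{1} + v_{6} = v_{5}  so sig = ⟨2 | 1⟩
  • {2,4}:  v_{2} + v_{4} = v_{6}  so sig = ⟨2 | 1⟩
  • {2,6}:  v_{2} + v_{6} = v_{3}  so sig = ⟨2 | 1⟩
  • {3,5}:  v_{3} + v_{5} = v_{6}  so sig = ⟨2 | 1⟩
  • {5,6}:  v_{5} + v_{6} = v_{4}  so sig = ⟨2 | 1⟩
  • {0,6}:  v_{0} + v_{6} = 2·v_{5}  so sig = ⟨2 | 2⟩
  • {1,4}:  v_{1} + v_{4} = 2·v_{5}  so sig = ⟨2 | 2⟩
  • {3,4}:  v_{3} + v_{4} = 2·v_{6}  so sig = ⟨2 | 2⟩
  • {0,4}:  v_{0} + v_{4} = 3·v_{5}  so sig = ⟨2 | 3⟩

Sorted signature multiset PRS(X):
[⟨2 | 0⟩, ⟨2 | 0⟩, ⟨2 | 1⟩, ⟨2 | 1⟩, ⟨2 | 1⟩, ⟨2 | 1⟩, ⟨2 | 1⟩, ⟨2 | 1⟩, ⟨2 | 1⟩, ⟨2 | 1⟩, ⟨2 | 2⟩, ⟨2 | 2⟩, ⟨2 | 2⟩, ⟨2 | 3⟩]


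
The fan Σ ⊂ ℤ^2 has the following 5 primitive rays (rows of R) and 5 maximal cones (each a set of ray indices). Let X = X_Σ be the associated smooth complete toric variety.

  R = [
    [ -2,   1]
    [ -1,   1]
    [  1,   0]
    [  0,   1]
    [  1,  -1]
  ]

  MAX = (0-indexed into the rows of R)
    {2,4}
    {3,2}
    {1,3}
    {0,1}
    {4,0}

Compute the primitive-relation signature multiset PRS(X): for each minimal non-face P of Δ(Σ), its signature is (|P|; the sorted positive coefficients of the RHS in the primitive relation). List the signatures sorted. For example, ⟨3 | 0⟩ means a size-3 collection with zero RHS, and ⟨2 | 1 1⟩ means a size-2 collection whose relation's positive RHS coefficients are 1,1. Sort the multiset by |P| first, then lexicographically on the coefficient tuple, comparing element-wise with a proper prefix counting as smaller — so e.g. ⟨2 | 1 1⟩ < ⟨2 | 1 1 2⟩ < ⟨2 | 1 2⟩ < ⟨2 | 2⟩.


Primitive collections (5):

  {1,4}:  v_{1} + v_{4} = 0  so sig = ⟨2 | 0⟩
  {0,2}:  v_{0} + v_{2} = v_{1}  so sig = ⟨2 | 1⟩
  {1,2}:  v_{1} + v_{2} = v_{3}  so sig = ⟨2 | 1⟩
  {3,4}:  v_{3} + v_{4} = v_{2}  so sig = ⟨2 | 1⟩
  {0,3}:  v_{0} + v_{3} = 2·v_{1}  so sig = ⟨2 | 2⟩

Hence PRS(X_Σ) =
{ ⟨2 | 0⟩,  ⟨2 | 1⟩ ×3,  ⟨2 | 2⟩ }
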